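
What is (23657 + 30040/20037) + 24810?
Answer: 971163319/20037 ≈ 48469.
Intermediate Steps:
(23657 + 30040/20037) + 24810 = 474045349/20037 + 24810 = 971163319/20037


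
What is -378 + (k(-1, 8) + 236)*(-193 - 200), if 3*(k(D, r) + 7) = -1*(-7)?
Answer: -91292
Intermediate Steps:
k(D, r) = -14/3 (k(D, r) = -7 + (-1*(-7))/3 = -7 + (⅓)*7 = -7 + 7/3 = -14/3)
-378 + (k(-1, 8) + 236)*(-193 - 200) = -378 + (-14/3 + 236)*(-193 - 200) = -378 + (694/3)*(-393) = -378 - 90914 = -91292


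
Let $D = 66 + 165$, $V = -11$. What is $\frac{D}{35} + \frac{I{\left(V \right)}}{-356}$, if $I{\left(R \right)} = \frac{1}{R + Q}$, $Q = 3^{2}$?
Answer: $\frac{23501}{3560} \approx 6.6014$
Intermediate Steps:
$D = 231$
$Q = 9$
$I{\left(R \right)} = \frac{1}{9 + R}$ ($I{\left(R \right)} = \frac{1}{R + 9} = \frac{1}{9 + R}$)
$\frac{D}{35} + \frac{I{\left(V \right)}}{-356} = \frac{231}{35} + \frac{1}{\left(9 - 11\right) \left(-356\right)} = 231 \cdot \frac{1}{35} + \frac{1}{-2} \left(- \frac{1}{356}\right) = \frac{33}{5} - - \frac{1}{712} = \frac{33}{5} + \frac{1}{712} = \frac{23501}{3560}$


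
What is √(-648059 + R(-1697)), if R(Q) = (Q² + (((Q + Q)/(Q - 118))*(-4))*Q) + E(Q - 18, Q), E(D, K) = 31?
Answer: 7*√1247057445/165 ≈ 1498.2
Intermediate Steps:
R(Q) = 31 + Q² - 8*Q²/(-118 + Q) (R(Q) = (Q² + (((Q + Q)/(Q - 118))*(-4))*Q) + 31 = (Q² + (((2*Q)/(-118 + Q))*(-4))*Q) + 31 = (Q² + ((2*Q/(-118 + Q))*(-4))*Q) + 31 = (Q² + (-8*Q/(-118 + Q))*Q) + 31 = (Q² - 8*Q²/(-118 + Q)) + 31 = 31 + Q² - 8*Q²/(-118 + Q))
√(-648059 + R(-1697)) = √(-648059 + (-3658 + (-1697)³ - 126*(-1697)² + 31*(-1697))/(-118 - 1697)) = √(-648059 + (-3658 - 4887035873 - 126*2879809 - 52607)/(-1815)) = √(-648059 - (-3658 - 4887035873 - 362855934 - 52607)/1815) = √(-648059 - 1/1815*(-5249948072)) = √(-648059 + 5249948072/1815) = √(4073720987/1815) = 7*√1247057445/165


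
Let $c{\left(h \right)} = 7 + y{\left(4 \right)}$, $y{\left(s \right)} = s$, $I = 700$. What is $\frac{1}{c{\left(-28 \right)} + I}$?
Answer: $\frac{1}{711} \approx 0.0014065$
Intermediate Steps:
$c{\left(h \right)} = 11$ ($c{\left(h \right)} = 7 + 4 = 11$)
$\frac{1}{c{\left(-28 \right)} + I} = \frac{1}{11 + 700} = \frac{1}{711}$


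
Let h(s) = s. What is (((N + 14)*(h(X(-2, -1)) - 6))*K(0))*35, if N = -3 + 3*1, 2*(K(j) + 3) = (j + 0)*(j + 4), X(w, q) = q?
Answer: 10290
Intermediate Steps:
K(j) = -3 + j*(4 + j)/2 (K(j) = -3 + ((j + 0)*(j + 4))/2 = -3 + (j*(4 + j))/2 = -3 + j*(4 + j)/2)
N = 0 (N = -3 + 3 = 0)
(((N + 14)*(h(X(-2, -1)) - 6))*K(0))*35 = (((0 + 14)*(-1 - 6))*(-3 + (1/2)*0**2 + 2*0))*35 = ((14*(-7))*(-3 + (1/2)*0 + 0))*35 = -98*(-3 + 0 + 0)*35 = -98*(-3)*35 = 294*35 = 10290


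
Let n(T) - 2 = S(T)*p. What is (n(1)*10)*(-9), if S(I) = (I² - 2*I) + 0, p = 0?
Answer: -180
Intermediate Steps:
S(I) = I² - 2*I
n(T) = 2 (n(T) = 2 + (T*(-2 + T))*0 = 2 + 0 = 2)
(n(1)*10)*(-9) = (2*10)*(-9) = 20*(-9) = -180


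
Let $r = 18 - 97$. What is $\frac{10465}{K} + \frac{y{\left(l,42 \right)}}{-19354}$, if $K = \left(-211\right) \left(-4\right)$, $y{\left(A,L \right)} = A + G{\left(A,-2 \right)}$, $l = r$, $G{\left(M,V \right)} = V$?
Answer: $\frac{101303987}{8167388} \approx 12.403$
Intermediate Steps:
$r = -79$
$l = -79$
$y{\left(A,L \right)} = -2 + A$ ($y{\left(A,L \right)} = A - 2 = -2 + A$)
$K = 844$
$\frac{10465}{K} + \frac{y{\left(l,42 \right)}}{-19354} = \frac{10465}{844} + \frac{-2 - 79}{-19354} = 10465 \cdot \frac{1}{844} - - \frac{81}{19354} = \frac{10465}{844} + \frac{81}{19354} = \frac{101303987}{8167388}$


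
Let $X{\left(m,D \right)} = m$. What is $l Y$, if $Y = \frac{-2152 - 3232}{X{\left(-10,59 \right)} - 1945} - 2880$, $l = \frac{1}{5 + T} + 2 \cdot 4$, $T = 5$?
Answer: $- \frac{227813148}{9775} \approx -23306.0$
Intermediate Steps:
$l = \frac{81}{10}$ ($l = \frac{1}{5 + 5} + 2 \cdot 4 = \frac{1}{10} + 8 = \frac{81}{10} \approx 8.1$)
$Y = - \frac{5625016}{1955}$ ($Y = \frac{-2152 - 3232}{-10 - 1945} - 2880 = - \frac{5384}{-1955} - 2880 = \left(-5384\right) \left(- \frac{1}{1955}\right) - 2880 = \frac{5384}{1955} - 2880 = - \frac{5625016}{1955} \approx -2877.2$)
$l Y = \frac{81}{10} \left(- \frac{5625016}{1955}\right) = - \frac{227813148}{9775}$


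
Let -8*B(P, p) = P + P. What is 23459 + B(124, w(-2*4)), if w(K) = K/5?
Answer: 23428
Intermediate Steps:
w(K) = K/5 (w(K) = K*(1/5) = K/5)
B(P, p) = -P/4 (B(P, p) = -(P + P)/8 = -P/4)
23459 + B(124, w(-2*4)) = 23459 - 1/4*124 = 23459 - 31 = 23428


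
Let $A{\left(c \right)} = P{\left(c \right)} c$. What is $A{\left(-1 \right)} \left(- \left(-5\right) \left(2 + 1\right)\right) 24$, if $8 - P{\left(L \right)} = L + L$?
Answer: $-3600$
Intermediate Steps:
$P{\left(L \right)} = 8 - 2 L$ ($P{\left(L \right)} = 8 - \left(L + L\right) = 8 - 2 L$)
$A{\left(c \right)} = c \left(8 - 2 c\right)$ ($A{\left(c \right)} = \left(8 - 2 c\right) c = c \left(8 - 2 c\right)$)
$A{\left(-1 \right)} \left(- \left(-5\right) \left(2 + 1\right)\right) 24 = 2 \left(-1\right) \left(4 - -1\right) \left(- \left(-5\right) \left(2 + 1\right)\right) 24 = 2 \left(-1\right) \left(4 + 1\right) \left(- \left(-5\right) 3\right) 24 = 2 \left(-1\right) 5 \left(\left(-1\right) \left(-15\right)\right) 24 = \left(-10\right) 15 \cdot 24 = \left(-150\right) 24 = -3600$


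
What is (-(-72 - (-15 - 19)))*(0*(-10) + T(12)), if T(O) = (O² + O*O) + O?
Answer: 11400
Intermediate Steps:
T(O) = O + 2*O² (T(O) = (O² + O²) + O = 2*O² + O = O + 2*O²)
(-(-72 - (-15 - 19)))*(0*(-10) + T(12)) = (-(-72 - (-15 - 19)))*(0*(-10) + 12*(1 + 2*12)) = (-(-72 - 1*(-34)))*(0 + 12*(1 + 24)) = (-(-72 + 34))*(0 + 12*25) = (-1*(-38))*(0 + 300) = 38*300 = 11400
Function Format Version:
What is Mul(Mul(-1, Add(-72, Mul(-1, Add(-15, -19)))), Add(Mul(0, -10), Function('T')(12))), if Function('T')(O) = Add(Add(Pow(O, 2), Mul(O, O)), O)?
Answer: 11400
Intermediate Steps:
Function('T')(O) = Add(O, Mul(2, Pow(O, 2))) (Function('T')(O) = Add(Add(Pow(O, 2), Pow(O, 2)), O) = Add(Mul(2, Pow(O, 2)), O) = Add(O, Mul(2, Pow(O, 2))))
Mul(Mul(-1, Add(-72, Mul(-1, Add(-15, -19)))), Add(Mul(0, -10), Function('T')(12))) = Mul(Mul(-1, Add(-72, Mul(-1, Add(-15, -19)))), Add(Mul(0, -10), Mul(12, Add(1, Mul(2, 12))))) = Mul(Mul(-1, Add(-72, Mul(-1, -34))), Add(0, Mul(12, Add(1, 24)))) = Mul(Mul(-1, Add(-72, 34)), Add(0, Mul(12, 25))) = Mul(Mul(-1, -38), Add(0, 300)) = Mul(38, 300) = 11400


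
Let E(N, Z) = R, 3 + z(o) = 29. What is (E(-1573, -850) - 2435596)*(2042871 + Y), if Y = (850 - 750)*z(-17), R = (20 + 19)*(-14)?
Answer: -4983057812882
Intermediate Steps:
R = -546 (R = 39*(-14) = -546)
z(o) = 26 (z(o) = -3 + 29 = 26)
E(N, Z) = -546
Y = 2600 (Y = (850 - 750)*26 = 100*26 = 2600)
(E(-1573, -850) - 2435596)*(2042871 + Y) = (-546 - 2435596)*(2042871 + 2600) = -2436142*2045471 = -4983057812882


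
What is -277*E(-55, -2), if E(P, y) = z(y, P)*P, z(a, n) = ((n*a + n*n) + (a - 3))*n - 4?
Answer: -2622766190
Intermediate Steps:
z(a, n) = -4 + n*(-3 + a + n**2 + a*n) (z(a, n) = ((a*n + n**2) + (-3 + a))*n - 4 = ((n**2 + a*n) + (-3 + a))*n - 4 = (-3 + a + n**2 + a*n)*n - 4 = n*(-3 + a + n**2 + a*n) - 4 = -4 + n*(-3 + a + n**2 + a*n))
E(P, y) = P*(-4 + P**3 - 3*P + P*y + y*P**2) (E(P, y) = (-4 + P**3 - 3*P + y*P + y*P**2)*P = (-4 + P**3 - 3*P + P*y + y*P**2)*P = P*(-4 + P**3 - 3*P + P*y + y*P**2))
-277*E(-55, -2) = -(-15235)*(-4 + (-55)**3 - 3*(-55) - 55*(-2) - 2*(-55)**2) = -(-15235)*(-4 - 166375 + 165 + 110 - 2*3025) = -(-15235)*(-4 - 166375 + 165 + 110 - 6050) = -(-15235)*(-172154) = -277*9468470 = -2622766190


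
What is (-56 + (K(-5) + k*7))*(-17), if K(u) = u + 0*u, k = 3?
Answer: 680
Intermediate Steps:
K(u) = u (K(u) = u + 0 = u)
(-56 + (K(-5) + k*7))*(-17) = (-56 + (-5 + 3*7))*(-17) = (-56 + (-5 + 21))*(-17) = (-56 + 16)*(-17) = -40*(-17) = 680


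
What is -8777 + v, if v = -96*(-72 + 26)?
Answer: -4361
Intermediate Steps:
v = 4416 (v = -96*(-46) = 4416)
-8777 + v = -8777 + 4416 = -4361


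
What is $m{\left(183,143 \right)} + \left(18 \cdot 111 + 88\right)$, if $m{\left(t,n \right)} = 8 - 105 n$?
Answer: $-12921$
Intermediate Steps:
$m{\left(183,143 \right)} + \left(18 \cdot 111 + 88\right) = \left(8 - 15015\right) + \left(18 \cdot 111 + 88\right) = \left(8 - 15015\right) + \left(1998 + 88\right) = -15007 + 2086 = -12921$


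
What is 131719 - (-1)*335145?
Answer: 466864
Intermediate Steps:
131719 - (-1)*335145 = 131719 - 1*(-335145) = 131719 + 335145 = 466864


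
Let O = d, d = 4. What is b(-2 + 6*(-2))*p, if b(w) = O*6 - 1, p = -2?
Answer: -46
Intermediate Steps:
O = 4
b(w) = 23 (b(w) = 4*6 - 1 = 24 - 1 = 23)
b(-2 + 6*(-2))*p = 23*(-2) = -46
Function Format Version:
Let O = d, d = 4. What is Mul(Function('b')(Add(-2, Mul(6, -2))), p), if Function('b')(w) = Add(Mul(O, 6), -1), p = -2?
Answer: -46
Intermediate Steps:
O = 4
Function('b')(w) = 23 (Function('b')(w) = Add(Mul(4, 6), -1) = Add(24, -1) = 23)
Mul(Function('b')(Add(-2, Mul(6, -2))), p) = Mul(23, -2) = -46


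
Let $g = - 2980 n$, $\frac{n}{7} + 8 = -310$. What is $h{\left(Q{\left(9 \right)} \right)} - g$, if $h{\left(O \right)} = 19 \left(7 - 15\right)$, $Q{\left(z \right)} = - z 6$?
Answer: $-6633632$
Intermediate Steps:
$n = -2226$ ($n = -56 + 7 \left(-310\right) = -56 - 2170 = -2226$)
$Q{\left(z \right)} = - 6 z$
$g = 6633480$ ($g = \left(-2980\right) \left(-2226\right) = 6633480$)
$h{\left(O \right)} = -152$ ($h{\left(O \right)} = 19 \left(-8\right) = -152$)
$h{\left(Q{\left(9 \right)} \right)} - g = -152 - 6633480 = -6633632$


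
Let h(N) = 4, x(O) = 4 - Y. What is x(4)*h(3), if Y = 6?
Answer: -8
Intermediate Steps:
x(O) = -2 (x(O) = 4 - 1*6 = 4 - 6 = -2)
x(4)*h(3) = -2*4 = -8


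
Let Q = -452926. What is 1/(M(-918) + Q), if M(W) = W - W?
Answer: -1/452926 ≈ -2.2079e-6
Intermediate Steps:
M(W) = 0
1/(M(-918) + Q) = 1/(0 - 452926) = 1/(-452926) = -1/452926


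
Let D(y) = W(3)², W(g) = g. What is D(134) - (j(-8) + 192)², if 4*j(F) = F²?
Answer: -43255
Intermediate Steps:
j(F) = F²/4
D(y) = 9 (D(y) = 3² = 9)
D(134) - (j(-8) + 192)² = 9 - ((¼)*(-8)² + 192)² = 9 - ((¼)*64 + 192)² = 9 - (16 + 192)² = 9 - 1*208² = 9 - 1*43264 = 9 - 43264 = -43255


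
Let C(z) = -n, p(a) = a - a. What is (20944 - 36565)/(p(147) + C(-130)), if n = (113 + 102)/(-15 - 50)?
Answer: -203073/43 ≈ -4722.6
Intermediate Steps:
n = -43/13 (n = 215/(-65) = 215*(-1/65) = -43/13 ≈ -3.3077)
p(a) = 0
C(z) = 43/13 (C(z) = -1*(-43/13) = 43/13)
(20944 - 36565)/(p(147) + C(-130)) = (20944 - 36565)/(0 + 43/13) = -15621/43/13 = -15621*13/43 = -203073/43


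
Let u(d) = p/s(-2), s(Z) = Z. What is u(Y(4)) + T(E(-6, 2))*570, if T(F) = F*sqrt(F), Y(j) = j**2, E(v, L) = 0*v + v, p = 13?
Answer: -13/2 - 3420*I*sqrt(6) ≈ -6.5 - 8377.3*I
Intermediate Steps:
E(v, L) = v (E(v, L) = 0 + v = v)
T(F) = F**(3/2)
u(d) = -13/2 (u(d) = 13/(-2) = 13*(-1/2) = -13/2)
u(Y(4)) + T(E(-6, 2))*570 = -13/2 + (-6)**(3/2)*570 = -13/2 - 6*I*sqrt(6)*570 = -13/2 - 3420*I*sqrt(6)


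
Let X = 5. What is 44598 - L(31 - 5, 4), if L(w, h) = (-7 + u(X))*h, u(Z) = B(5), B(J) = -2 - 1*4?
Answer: 44650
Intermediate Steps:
B(J) = -6 (B(J) = -2 - 4 = -6)
u(Z) = -6
L(w, h) = -13*h (L(w, h) = (-7 - 6)*h = -13*h)
44598 - L(31 - 5, 4) = 44598 - (-13)*4 = 44598 - 1*(-52) = 44598 + 52 = 44650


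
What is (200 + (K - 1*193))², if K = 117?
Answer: 15376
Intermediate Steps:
(200 + (K - 1*193))² = (200 + (117 - 1*193))² = (200 + (117 - 193))² = (200 - 76)² = 124² = 15376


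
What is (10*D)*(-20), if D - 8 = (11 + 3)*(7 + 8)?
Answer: -43600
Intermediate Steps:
D = 218 (D = 8 + (11 + 3)*(7 + 8) = 8 + 14*15 = 8 + 210 = 218)
(10*D)*(-20) = (10*218)*(-20) = 2180*(-20) = -43600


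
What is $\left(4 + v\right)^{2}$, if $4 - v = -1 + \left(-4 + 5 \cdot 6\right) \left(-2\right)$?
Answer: $3721$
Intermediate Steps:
$v = 57$ ($v = 4 - \left(-1 + \left(-4 + 5 \cdot 6\right) \left(-2\right)\right) = 4 - \left(-1 + \left(-4 + 30\right) \left(-2\right)\right) = 4 - \left(-1 + 26 \left(-2\right)\right) = 4 - \left(-1 - 52\right) = 4 - -53 = 4 + 53 = 57$)
$\left(4 + v\right)^{2} = \left(4 + 57\right)^{2} = 61^{2} = 3721$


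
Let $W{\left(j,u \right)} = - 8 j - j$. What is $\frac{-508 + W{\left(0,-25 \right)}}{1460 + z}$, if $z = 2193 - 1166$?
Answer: $- \frac{508}{2487} \approx -0.20426$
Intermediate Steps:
$z = 1027$
$W{\left(j,u \right)} = - 9 j$
$\frac{-508 + W{\left(0,-25 \right)}}{1460 + z} = \frac{-508 - 0}{1460 + 1027} = \frac{-508 + 0}{2487} = \left(-508\right) \frac{1}{2487} = - \frac{508}{2487}$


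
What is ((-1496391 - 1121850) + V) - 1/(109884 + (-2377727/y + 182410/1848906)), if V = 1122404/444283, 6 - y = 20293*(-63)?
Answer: -50355721160686585170249054187/19232671762654207201414 ≈ -2.6182e+6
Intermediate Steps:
y = 1278465 (y = 6 - 20293*(-63) = 6 - 1*(-1278459) = 6 + 1278459 = 1278465)
V = 1122404/444283 (V = 1122404*(1/444283) = 1122404/444283 ≈ 2.5263)
((-1496391 - 1121850) + V) - 1/(109884 + (-2377727/y + 182410/1848906)) = ((-1496391 - 1121850) + 1122404/444283) - 1/(109884 + (-2377727/1278465 + 182410/1848906)) = (-2618241 + 1122404/444283) - 1/(109884 + (-2377727*1/1278465 + 182410*(1/1848906))) = -1163238843799/444283 - 1/(109884 + (-2377727/1278465 + 91205/924453)) = -1163238843799/444283 - 1/(109884 - 693831486002/393960268215) = -1163238843799/444283 - 1/43289236281051058/393960268215 = -1163238843799/444283 - 1*393960268215/43289236281051058 = -1163238843799/444283 - 393960268215/43289236281051058 = -50355721160686585170249054187/19232671762654207201414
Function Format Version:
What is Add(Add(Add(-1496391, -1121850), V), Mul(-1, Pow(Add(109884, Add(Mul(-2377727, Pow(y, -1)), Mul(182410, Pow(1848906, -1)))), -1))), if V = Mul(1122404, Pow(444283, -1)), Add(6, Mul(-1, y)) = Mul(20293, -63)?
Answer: Rational(-50355721160686585170249054187, 19232671762654207201414) ≈ -2.6182e+6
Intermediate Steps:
y = 1278465 (y = Add(6, Mul(-1, Mul(20293, -63))) = Add(6, Mul(-1, -1278459)) = Add(6, 1278459) = 1278465)
V = Rational(1122404, 444283) (V = Mul(1122404, Rational(1, 444283)) = Rational(1122404, 444283) ≈ 2.5263)
Add(Add(Add(-1496391, -1121850), V), Mul(-1, Pow(Add(109884, Add(Mul(-2377727, Pow(y, -1)), Mul(182410, Pow(1848906, -1)))), -1))) = Add(Add(Add(-1496391, -1121850), Rational(1122404, 444283)), Mul(-1, Pow(Add(109884, Add(Mul(-2377727, Pow(1278465, -1)), Mul(182410, Pow(1848906, -1)))), -1))) = Add(Add(-2618241, Rational(1122404, 444283)), Mul(-1, Pow(Add(109884, Add(Mul(-2377727, Rational(1, 1278465)), Mul(182410, Rational(1, 1848906)))), -1))) = Add(Rational(-1163238843799, 444283), Mul(-1, Pow(Add(109884, Add(Rational(-2377727, 1278465), Rational(91205, 924453))), -1))) = Add(Rational(-1163238843799, 444283), Mul(-1, Pow(Add(109884, Rational(-693831486002, 393960268215)), -1))) = Add(Rational(-1163238843799, 444283), Mul(-1, Pow(Rational(43289236281051058, 393960268215), -1))) = Add(Rational(-1163238843799, 444283), Mul(-1, Rational(393960268215, 43289236281051058))) = Add(Rational(-1163238843799, 444283), Rational(-393960268215, 43289236281051058)) = Rational(-50355721160686585170249054187, 19232671762654207201414)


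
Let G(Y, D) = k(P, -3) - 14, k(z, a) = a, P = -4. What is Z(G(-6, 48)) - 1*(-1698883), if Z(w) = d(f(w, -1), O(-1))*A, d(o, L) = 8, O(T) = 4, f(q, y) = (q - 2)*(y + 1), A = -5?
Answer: 1698843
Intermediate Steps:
f(q, y) = (1 + y)*(-2 + q) (f(q, y) = (-2 + q)*(1 + y) = (1 + y)*(-2 + q))
G(Y, D) = -17 (G(Y, D) = -3 - 14 = -17)
Z(w) = -40 (Z(w) = 8*(-5) = -40)
Z(G(-6, 48)) - 1*(-1698883) = -40 - 1*(-1698883) = -40 + 1698883 = 1698843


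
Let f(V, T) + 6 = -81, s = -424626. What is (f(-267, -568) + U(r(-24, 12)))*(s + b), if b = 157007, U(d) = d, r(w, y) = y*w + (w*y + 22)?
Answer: 171543779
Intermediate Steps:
f(V, T) = -87 (f(V, T) = -6 - 81 = -87)
r(w, y) = 22 + 2*w*y (r(w, y) = w*y + (22 + w*y) = 22 + 2*w*y)
(f(-267, -568) + U(r(-24, 12)))*(s + b) = (-87 + (22 + 2*(-24)*12))*(-424626 + 157007) = (-87 + (22 - 576))*(-267619) = (-87 - 554)*(-267619) = -641*(-267619) = 171543779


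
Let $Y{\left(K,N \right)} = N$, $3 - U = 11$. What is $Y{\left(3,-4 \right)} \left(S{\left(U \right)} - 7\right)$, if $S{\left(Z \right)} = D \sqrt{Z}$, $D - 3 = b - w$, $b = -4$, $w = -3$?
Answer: $28 - 16 i \sqrt{2} \approx 28.0 - 22.627 i$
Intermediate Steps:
$U = -8$ ($U = 3 - 11 = -8$)
$D = 2$ ($D = 3 - 1 = 2$)
$S{\left(Z \right)} = 2 \sqrt{Z}$
$Y{\left(3,-4 \right)} \left(S{\left(U \right)} - 7\right) = - 4 \left(2 \sqrt{-8} - 7\right) = - 4 \left(2 \cdot 2 i \sqrt{2} - 7\right) = - 4 \left(4 i \sqrt{2} - 7\right) = - 4 \left(-7 + 4 i \sqrt{2}\right) = 28 - 16 i \sqrt{2}$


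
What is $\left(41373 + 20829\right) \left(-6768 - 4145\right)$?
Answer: $-678810426$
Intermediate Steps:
$\left(41373 + 20829\right) \left(-6768 - 4145\right) = 62202 \left(-10913\right) = -678810426$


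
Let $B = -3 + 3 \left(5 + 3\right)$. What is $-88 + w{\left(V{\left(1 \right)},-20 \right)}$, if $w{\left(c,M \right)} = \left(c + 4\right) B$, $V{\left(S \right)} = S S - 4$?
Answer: $-67$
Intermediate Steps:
$B = 21$ ($B = -3 + 3 \cdot 8 = -3 + 24 = 21$)
$V{\left(S \right)} = -4 + S^{2}$ ($V{\left(S \right)} = S^{2} - 4 = -4 + S^{2}$)
$w{\left(c,M \right)} = 84 + 21 c$ ($w{\left(c,M \right)} = \left(c + 4\right) 21 = \left(4 + c\right) 21 = 84 + 21 c$)
$-88 + w{\left(V{\left(1 \right)},-20 \right)} = -88 + \left(84 + 21 \left(-4 + 1^{2}\right)\right) = -88 + \left(84 + 21 \left(-4 + 1\right)\right) = -88 + \left(84 + 21 \left(-3\right)\right) = -88 + \left(84 - 63\right) = -88 + 21 = -67$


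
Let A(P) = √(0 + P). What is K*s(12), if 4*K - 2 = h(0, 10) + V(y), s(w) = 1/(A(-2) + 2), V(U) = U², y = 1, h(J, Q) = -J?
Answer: ¼ - I*√2/8 ≈ 0.25 - 0.17678*I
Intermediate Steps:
A(P) = √P
s(w) = 1/(2 + I*√2) (s(w) = 1/(√(-2) + 2) = 1/(I*√2 + 2) = 1/(2 + I*√2))
K = ¾ (K = ½ + (-1*0 + 1²)/4 = ½ + (0 + 1)/4 = ½ + (¼)*1 = ½ + ¼ = ¾ ≈ 0.75000)
K*s(12) = 3*(⅓ - I*√2/6)/4 = ¼ - I*√2/8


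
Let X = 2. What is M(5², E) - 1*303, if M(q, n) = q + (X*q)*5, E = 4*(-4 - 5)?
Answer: -28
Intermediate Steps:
E = -36 (E = 4*(-9) = -36)
M(q, n) = 11*q (M(q, n) = q + (2*q)*5 = q + 10*q = 11*q)
M(5², E) - 1*303 = 11*5² - 1*303 = 11*25 - 303 = 275 - 303 = -28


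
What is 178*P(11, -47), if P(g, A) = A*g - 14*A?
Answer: 25098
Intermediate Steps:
P(g, A) = -14*A + A*g
178*P(11, -47) = 178*(-47*(-14 + 11)) = 178*(-47*(-3)) = 178*141 = 25098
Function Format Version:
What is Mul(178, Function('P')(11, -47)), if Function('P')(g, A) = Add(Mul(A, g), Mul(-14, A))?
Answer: 25098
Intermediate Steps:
Function('P')(g, A) = Add(Mul(-14, A), Mul(A, g))
Mul(178, Function('P')(11, -47)) = Mul(178, Mul(-47, Add(-14, 11))) = Mul(178, Mul(-47, -3)) = Mul(178, 141) = 25098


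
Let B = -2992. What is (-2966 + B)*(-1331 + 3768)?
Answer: -14519646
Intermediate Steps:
(-2966 + B)*(-1331 + 3768) = (-2966 - 2992)*(-1331 + 3768) = -5958*2437 = -14519646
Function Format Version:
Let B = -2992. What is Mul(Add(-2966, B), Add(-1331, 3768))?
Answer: -14519646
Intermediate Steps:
Mul(Add(-2966, B), Add(-1331, 3768)) = Mul(Add(-2966, -2992), Add(-1331, 3768)) = Mul(-5958, 2437) = -14519646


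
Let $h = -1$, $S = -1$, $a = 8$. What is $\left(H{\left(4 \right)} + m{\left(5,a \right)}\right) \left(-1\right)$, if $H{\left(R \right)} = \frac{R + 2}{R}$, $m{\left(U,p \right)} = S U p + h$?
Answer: $\frac{79}{2} \approx 39.5$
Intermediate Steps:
$m{\left(U,p \right)} = -1 - U p$ ($m{\left(U,p \right)} = - U p - 1 = -1 - U p$)
$H{\left(R \right)} = \frac{2 + R}{R}$
$\left(H{\left(4 \right)} + m{\left(5,a \right)}\right) \left(-1\right) = \left(\frac{2 + 4}{4} - \left(1 + 5 \cdot 8\right)\right) \left(-1\right) = \left(\frac{1}{4} \cdot 6 - 41\right) \left(-1\right) = \left(\frac{3}{2} - 41\right) \left(-1\right) = \left(- \frac{79}{2}\right) \left(-1\right) = \frac{79}{2}$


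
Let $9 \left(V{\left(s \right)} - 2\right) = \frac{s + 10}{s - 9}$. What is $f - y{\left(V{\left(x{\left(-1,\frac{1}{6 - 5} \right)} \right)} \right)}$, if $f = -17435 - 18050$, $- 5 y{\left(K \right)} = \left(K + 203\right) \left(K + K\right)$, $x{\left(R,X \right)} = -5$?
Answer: $- \frac{280404175}{7938} \approx -35324.0$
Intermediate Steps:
$V{\left(s \right)} = 2 + \frac{10 + s}{9 \left(-9 + s\right)}$ ($V{\left(s \right)} = 2 + \frac{\left(s + 10\right) \frac{1}{s - 9}}{9} = 2 + \frac{\left(10 + s\right) \frac{1}{-9 + s}}{9} = 2 + \frac{\frac{1}{-9 + s} \left(10 + s\right)}{9} = 2 + \frac{10 + s}{9 \left(-9 + s\right)}$)
$y{\left(K \right)} = - \frac{2 K \left(203 + K\right)}{5}$ ($y{\left(K \right)} = - \frac{\left(K + 203\right) \left(K + K\right)}{5} = - \frac{\left(203 + K\right) 2 K}{5} = - \frac{2 K \left(203 + K\right)}{5}$)
$f = -35485$
$f - y{\left(V{\left(x{\left(-1,\frac{1}{6 - 5} \right)} \right)} \right)} = -35485 - - \frac{2 \frac{19 \left(-8 - 5\right)}{9 \left(-9 - 5\right)} \left(203 + \frac{19 \left(-8 - 5\right)}{9 \left(-9 - 5\right)}\right)}{5} = -35485 - - \frac{2 \cdot \frac{19}{9} \frac{1}{-14} \left(-13\right) \left(203 + \frac{19}{9} \frac{1}{-14} \left(-13\right)\right)}{5} = -35485 - - \frac{2 \cdot \frac{19}{9} \left(- \frac{1}{14}\right) \left(-13\right) \left(203 + \frac{19}{9} \left(- \frac{1}{14}\right) \left(-13\right)\right)}{5} = -35485 - \left(- \frac{2}{5}\right) \frac{247}{126} \left(203 + \frac{247}{126}\right) = -35485 - \left(- \frac{2}{5}\right) \frac{247}{126} \cdot \frac{25825}{126} = -35485 - - \frac{1275755}{7938} = -35485 + \frac{1275755}{7938} = - \frac{280404175}{7938}$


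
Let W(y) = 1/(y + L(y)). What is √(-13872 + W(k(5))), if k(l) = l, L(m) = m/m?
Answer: I*√499386/6 ≈ 117.78*I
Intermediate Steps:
L(m) = 1
W(y) = 1/(1 + y) (W(y) = 1/(y + 1) = 1/(1 + y))
√(-13872 + W(k(5))) = √(-13872 + 1/(1 + 5)) = √(-13872 + 1/6) = √(-13872 + ⅙) = √(-83231/6) = I*√499386/6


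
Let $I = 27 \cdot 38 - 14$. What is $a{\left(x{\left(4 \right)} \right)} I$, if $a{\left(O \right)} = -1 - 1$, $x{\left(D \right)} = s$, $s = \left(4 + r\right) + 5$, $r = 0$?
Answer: $-2024$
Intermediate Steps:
$s = 9$ ($s = \left(4 + 0\right) + 5 = 4 + 5 = 9$)
$x{\left(D \right)} = 9$
$a{\left(O \right)} = -2$ ($a{\left(O \right)} = -1 - 1 = -2$)
$I = 1012$ ($I = 1026 - 14 = 1012$)
$a{\left(x{\left(4 \right)} \right)} I = \left(-2\right) 1012 = -2024$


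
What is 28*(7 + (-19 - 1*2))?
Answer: -392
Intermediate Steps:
28*(7 + (-19 - 1*2)) = 28*(7 + (-19 - 2)) = 28*(7 - 21) = 28*(-14) = -392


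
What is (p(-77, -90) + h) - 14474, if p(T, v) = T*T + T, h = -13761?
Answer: -22383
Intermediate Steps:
p(T, v) = T + T² (p(T, v) = T² + T = T + T²)
(p(-77, -90) + h) - 14474 = (-77*(1 - 77) - 13761) - 14474 = (-77*(-76) - 13761) - 14474 = (5852 - 13761) - 14474 = -7909 - 14474 = -22383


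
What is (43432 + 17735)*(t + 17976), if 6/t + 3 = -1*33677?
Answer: 18516219601779/16840 ≈ 1.0995e+9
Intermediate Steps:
t = -3/16840 (t = 6/(-3 - 1*33677) = 6/(-3 - 33677) = 6/(-33680) = 6*(-1/33680) = -3/16840 ≈ -0.00017815)
(43432 + 17735)*(t + 17976) = (43432 + 17735)*(-3/16840 + 17976) = 61167*(302715837/16840) = 18516219601779/16840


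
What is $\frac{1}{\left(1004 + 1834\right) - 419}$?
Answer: $\frac{1}{2419} \approx 0.00041339$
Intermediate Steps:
$\frac{1}{\left(1004 + 1834\right) - 419} = \frac{1}{2838 - 419} = \frac{1}{2419}$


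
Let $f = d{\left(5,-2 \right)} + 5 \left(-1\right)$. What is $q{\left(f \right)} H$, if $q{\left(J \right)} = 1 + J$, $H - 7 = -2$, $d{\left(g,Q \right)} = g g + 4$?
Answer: $125$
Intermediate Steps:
$d{\left(g,Q \right)} = 4 + g^{2}$ ($d{\left(g,Q \right)} = g^{2} + 4 = 4 + g^{2}$)
$H = 5$ ($H = 7 - 2 = 5$)
$f = 24$ ($f = \left(4 + 5^{2}\right) + 5 \left(-1\right) = \left(4 + 25\right) - 5 = 29 - 5 = 24$)
$q{\left(f \right)} H = \left(1 + 24\right) 5 = 25 \cdot 5 = 125$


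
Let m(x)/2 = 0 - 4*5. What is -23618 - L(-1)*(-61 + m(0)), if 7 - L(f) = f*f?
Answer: -23012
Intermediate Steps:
L(f) = 7 - f**2 (L(f) = 7 - f*f = 7 - f**2)
m(x) = -40 (m(x) = 2*(0 - 4*5) = 2*(0 - 20) = 2*(-20) = -40)
-23618 - L(-1)*(-61 + m(0)) = -23618 - (7 - 1*(-1)**2)*(-61 - 40) = -23618 - (7 - 1*1)*(-101) = -23618 - (7 - 1)*(-101) = -23618 - 6*(-101) = -23618 - 1*(-606) = -23618 + 606 = -23012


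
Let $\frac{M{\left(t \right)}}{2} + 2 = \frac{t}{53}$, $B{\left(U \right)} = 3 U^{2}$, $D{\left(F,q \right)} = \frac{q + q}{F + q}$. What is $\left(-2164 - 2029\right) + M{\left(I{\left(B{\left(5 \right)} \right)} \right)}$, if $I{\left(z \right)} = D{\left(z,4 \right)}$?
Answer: $- \frac{17572823}{4187} \approx -4197.0$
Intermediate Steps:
$D{\left(F,q \right)} = \frac{2 q}{F + q}$
$I{\left(z \right)} = \frac{8}{4 + z}$ ($I{\left(z \right)} = 2 \cdot 4 \frac{1}{z + 4} = 2 \cdot 4 \frac{1}{4 + z} = \frac{8}{4 + z}$)
$M{\left(t \right)} = -4 + \frac{2 t}{53}$ ($M{\left(t \right)} = -4 + 2 \frac{t}{53} = -4 + \frac{2 t}{53}$)
$\left(-2164 - 2029\right) + M{\left(I{\left(B{\left(5 \right)} \right)} \right)} = \left(-2164 - 2029\right) - \left(4 - \frac{2 \frac{8}{4 + 3 \cdot 5^{2}}}{53}\right) = -4193 - \left(4 - \frac{2 \frac{8}{4 + 3 \cdot 25}}{53}\right) = -4193 - \left(4 - \frac{2 \frac{8}{4 + 75}}{53}\right) = -4193 - \left(4 - \frac{2 \cdot \frac{8}{79}}{53}\right) = -4193 - \left(4 - \frac{2 \cdot 8 \cdot \frac{1}{79}}{53}\right) = -4193 + \left(-4 + \frac{2}{53} \cdot \frac{8}{79}\right) = -4193 + \left(-4 + \frac{16}{4187}\right) = -4193 - \frac{16732}{4187} = - \frac{17572823}{4187}$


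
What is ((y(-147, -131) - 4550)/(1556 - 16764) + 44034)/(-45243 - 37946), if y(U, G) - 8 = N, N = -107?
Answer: -669673721/1265138312 ≈ -0.52933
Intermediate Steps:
y(U, G) = -99 (y(U, G) = 8 - 107 = -99)
((y(-147, -131) - 4550)/(1556 - 16764) + 44034)/(-45243 - 37946) = ((-99 - 4550)/(1556 - 16764) + 44034)/(-45243 - 37946) = (-4649/(-15208) + 44034)/(-83189) = (-4649*(-1/15208) + 44034)*(-1/83189) = (4649/15208 + 44034)*(-1/83189) = (669673721/15208)*(-1/83189) = -669673721/1265138312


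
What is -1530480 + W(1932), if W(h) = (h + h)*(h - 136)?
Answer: 5409264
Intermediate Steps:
W(h) = 2*h*(-136 + h) (W(h) = (2*h)*(-136 + h) = 2*h*(-136 + h))
-1530480 + W(1932) = -1530480 + 2*1932*(-136 + 1932) = -1530480 + 2*1932*1796 = -1530480 + 6939744 = 5409264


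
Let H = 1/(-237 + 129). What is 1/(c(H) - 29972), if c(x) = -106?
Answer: -1/30078 ≈ -3.3247e-5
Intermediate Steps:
H = -1/108 (H = 1/(-108) = -1/108 ≈ -0.0092593)
1/(c(H) - 29972) = 1/(-106 - 29972) = 1/(-30078) = -1/30078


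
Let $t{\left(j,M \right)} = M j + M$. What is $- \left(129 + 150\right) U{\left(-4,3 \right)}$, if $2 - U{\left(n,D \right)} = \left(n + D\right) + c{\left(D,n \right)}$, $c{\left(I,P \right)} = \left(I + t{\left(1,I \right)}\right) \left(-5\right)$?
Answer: $-13392$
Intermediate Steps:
$t{\left(j,M \right)} = M + M j$
$c{\left(I,P \right)} = - 15 I$ ($c{\left(I,P \right)} = \left(I + I \left(1 + 1\right)\right) \left(-5\right) = \left(I + I 2\right) \left(-5\right) = \left(I + 2 I\right) \left(-5\right) = 3 I \left(-5\right) = - 15 I$)
$U{\left(n,D \right)} = 2 - n + 14 D$ ($U{\left(n,D \right)} = 2 - \left(\left(n + D\right) - 15 D\right) = 2 - \left(\left(D + n\right) - 15 D\right) = 2 - \left(n - 14 D\right) = 2 + \left(- n + 14 D\right) = 2 - n + 14 D$)
$- \left(129 + 150\right) U{\left(-4,3 \right)} = - \left(129 + 150\right) \left(2 - -4 + 14 \cdot 3\right) = - 279 \left(2 + 4 + 42\right) = - 279 \cdot 48 = \left(-1\right) 13392 = -13392$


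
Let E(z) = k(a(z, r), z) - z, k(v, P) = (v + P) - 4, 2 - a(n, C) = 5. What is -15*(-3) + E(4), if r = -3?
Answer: 38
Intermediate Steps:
a(n, C) = -3 (a(n, C) = 2 - 1*5 = 2 - 5 = -3)
k(v, P) = -4 + P + v (k(v, P) = (P + v) - 4 = -4 + P + v)
E(z) = -7 (E(z) = (-4 + z - 3) - z = (-7 + z) - z = -7)
-15*(-3) + E(4) = -15*(-3) - 7 = 45 - 7 = 38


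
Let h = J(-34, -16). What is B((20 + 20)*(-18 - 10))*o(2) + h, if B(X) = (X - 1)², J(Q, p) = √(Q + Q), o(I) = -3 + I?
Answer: -1256641 + 2*I*√17 ≈ -1.2566e+6 + 8.2462*I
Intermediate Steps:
J(Q, p) = √2*√Q (J(Q, p) = √(2*Q) = √2*√Q)
h = 2*I*√17 (h = √2*√(-34) = √2*(I*√34) = 2*I*√17 ≈ 8.2462*I)
B(X) = (-1 + X)²
B((20 + 20)*(-18 - 10))*o(2) + h = (-1 + (20 + 20)*(-18 - 10))²*(-3 + 2) + 2*I*√17 = (-1 + 40*(-28))²*(-1) + 2*I*√17 = (-1 - 1120)²*(-1) + 2*I*√17 = (-1121)²*(-1) + 2*I*√17 = 1256641*(-1) + 2*I*√17 = -1256641 + 2*I*√17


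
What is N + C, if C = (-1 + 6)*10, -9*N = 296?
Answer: 154/9 ≈ 17.111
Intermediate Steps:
N = -296/9 (N = -1/9*296 = -296/9 ≈ -32.889)
C = 50 (C = 5*10 = 50)
N + C = -296/9 + 50 = 154/9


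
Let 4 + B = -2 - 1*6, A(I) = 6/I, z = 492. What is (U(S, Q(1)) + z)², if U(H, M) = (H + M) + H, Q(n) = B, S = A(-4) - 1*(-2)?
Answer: 231361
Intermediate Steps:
S = ½ (S = 6/(-4) - 1*(-2) = 6*(-¼) + 2 = -3/2 + 2 = ½ ≈ 0.50000)
B = -12 (B = -4 + (-2 - 1*6) = -4 + (-2 - 6) = -4 - 8 = -12)
Q(n) = -12
U(H, M) = M + 2*H
(U(S, Q(1)) + z)² = ((-12 + 2*(½)) + 492)² = ((-12 + 1) + 492)² = (-11 + 492)² = 481² = 231361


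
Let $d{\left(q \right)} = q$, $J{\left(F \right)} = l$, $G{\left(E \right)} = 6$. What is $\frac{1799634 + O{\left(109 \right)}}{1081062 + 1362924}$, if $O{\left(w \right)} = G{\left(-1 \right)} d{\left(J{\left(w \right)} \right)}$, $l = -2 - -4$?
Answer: $\frac{299941}{407331} \approx 0.73636$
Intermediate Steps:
$l = 2$ ($l = -2 + 4 = 2$)
$J{\left(F \right)} = 2$
$O{\left(w \right)} = 12$ ($O{\left(w \right)} = 6 \cdot 2 = 12$)
$\frac{1799634 + O{\left(109 \right)}}{1081062 + 1362924} = \frac{1799634 + 12}{1081062 + 1362924} = \frac{1799646}{2443986} = 1799646 \cdot \frac{1}{2443986} = \frac{299941}{407331}$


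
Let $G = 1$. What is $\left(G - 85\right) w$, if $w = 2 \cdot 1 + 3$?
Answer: $-420$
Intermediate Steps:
$w = 5$ ($w = 2 + 3 = 5$)
$\left(G - 85\right) w = \left(1 - 85\right) 5 = \left(-84\right) 5 = -420$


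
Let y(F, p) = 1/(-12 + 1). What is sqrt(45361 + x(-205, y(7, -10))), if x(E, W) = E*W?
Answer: 6*sqrt(152526)/11 ≈ 213.02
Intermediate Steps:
y(F, p) = -1/11 (y(F, p) = 1/(-11) = -1/11)
sqrt(45361 + x(-205, y(7, -10))) = sqrt(45361 - 205*(-1/11)) = sqrt(45361 + 205/11) = sqrt(499176/11) = 6*sqrt(152526)/11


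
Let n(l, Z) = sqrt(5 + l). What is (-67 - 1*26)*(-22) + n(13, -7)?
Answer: 2046 + 3*sqrt(2) ≈ 2050.2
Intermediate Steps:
(-67 - 1*26)*(-22) + n(13, -7) = (-67 - 1*26)*(-22) + sqrt(5 + 13) = (-67 - 26)*(-22) + sqrt(18) = -93*(-22) + 3*sqrt(2) = 2046 + 3*sqrt(2)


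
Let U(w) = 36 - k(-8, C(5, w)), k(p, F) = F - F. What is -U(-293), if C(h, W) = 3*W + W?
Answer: -36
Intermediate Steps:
C(h, W) = 4*W
k(p, F) = 0
U(w) = 36 (U(w) = 36 - 1*0 = 36 + 0 = 36)
-U(-293) = -1*36 = -36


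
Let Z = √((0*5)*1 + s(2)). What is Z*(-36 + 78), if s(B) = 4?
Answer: 84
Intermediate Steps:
Z = 2 (Z = √((0*5)*1 + 4) = √(0*1 + 4) = √(0 + 4) = √4 = 2)
Z*(-36 + 78) = 2*(-36 + 78) = 2*42 = 84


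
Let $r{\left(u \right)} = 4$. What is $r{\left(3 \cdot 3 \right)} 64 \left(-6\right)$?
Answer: $-1536$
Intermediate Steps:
$r{\left(3 \cdot 3 \right)} 64 \left(-6\right) = 4 \cdot 64 \left(-6\right) = 256 \left(-6\right) = -1536$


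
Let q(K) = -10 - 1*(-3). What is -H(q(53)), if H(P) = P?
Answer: 7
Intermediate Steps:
q(K) = -7 (q(K) = -10 + 3 = -7)
-H(q(53)) = -1*(-7) = 7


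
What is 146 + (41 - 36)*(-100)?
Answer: -354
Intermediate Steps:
146 + (41 - 36)*(-100) = 146 + 5*(-100) = 146 - 500 = -354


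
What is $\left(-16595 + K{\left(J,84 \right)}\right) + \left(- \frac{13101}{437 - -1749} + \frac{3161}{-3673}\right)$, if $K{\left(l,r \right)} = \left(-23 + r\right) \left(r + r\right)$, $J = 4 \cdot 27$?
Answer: $- \frac{51016222685}{8029178} \approx -6353.9$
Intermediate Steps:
$J = 108$
$K{\left(l,r \right)} = 2 r \left(-23 + r\right)$ ($K{\left(l,r \right)} = \left(-23 + r\right) 2 r = 2 r \left(-23 + r\right)$)
$\left(-16595 + K{\left(J,84 \right)}\right) + \left(- \frac{13101}{437 - -1749} + \frac{3161}{-3673}\right) = \left(-16595 + 2 \cdot 84 \left(-23 + 84\right)\right) + \left(- \frac{13101}{437 - -1749} + \frac{3161}{-3673}\right) = \left(-16595 + 2 \cdot 84 \cdot 61\right) + \left(- \frac{13101}{437 + 1749} + 3161 \left(- \frac{1}{3673}\right)\right) = \left(-16595 + 10248\right) - \left(\frac{3161}{3673} + \frac{13101}{2186}\right) = -6347 - \frac{55029919}{8029178} = - \frac{51016222685}{8029178}$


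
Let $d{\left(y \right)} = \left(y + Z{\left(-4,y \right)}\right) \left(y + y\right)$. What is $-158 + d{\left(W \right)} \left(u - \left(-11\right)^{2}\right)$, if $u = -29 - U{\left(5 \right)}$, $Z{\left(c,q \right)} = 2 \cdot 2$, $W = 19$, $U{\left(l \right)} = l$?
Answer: $-135628$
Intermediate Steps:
$Z{\left(c,q \right)} = 4$
$u = -34$ ($u = -29 - 5 = -34$)
$d{\left(y \right)} = 2 y \left(4 + y\right)$ ($d{\left(y \right)} = \left(y + 4\right) \left(y + y\right) = \left(4 + y\right) 2 y = 2 y \left(4 + y\right)$)
$-158 + d{\left(W \right)} \left(u - \left(-11\right)^{2}\right) = -158 + 2 \cdot 19 \left(4 + 19\right) \left(-34 - \left(-11\right)^{2}\right) = -158 + 2 \cdot 19 \cdot 23 \left(-34 - 121\right) = -158 + 874 \left(-34 - 121\right) = -158 + 874 \left(-155\right) = -158 - 135470 = -135628$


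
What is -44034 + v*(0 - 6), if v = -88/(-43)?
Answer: -1893990/43 ≈ -44046.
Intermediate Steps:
v = 88/43 (v = -88*(-1/43) = 88/43 ≈ 2.0465)
-44034 + v*(0 - 6) = -44034 + 88*(0 - 6)/43 = -44034 + (88/43)*(-6) = -44034 - 528/43 = -1893990/43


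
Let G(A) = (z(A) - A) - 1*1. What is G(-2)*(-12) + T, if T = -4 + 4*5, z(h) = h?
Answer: 28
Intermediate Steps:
G(A) = -1 (G(A) = (A - A) - 1*1 = 0 - 1 = -1)
T = 16 (T = -4 + 20 = 16)
G(-2)*(-12) + T = -1*(-12) + 16 = 12 + 16 = 28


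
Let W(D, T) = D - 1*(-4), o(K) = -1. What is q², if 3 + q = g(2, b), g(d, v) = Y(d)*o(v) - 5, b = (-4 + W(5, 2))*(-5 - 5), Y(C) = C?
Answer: 100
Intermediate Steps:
W(D, T) = 4 + D (W(D, T) = D + 4 = 4 + D)
b = -50 (b = (-4 + (4 + 5))*(-5 - 5) = (-4 + 9)*(-10) = 5*(-10) = -50)
g(d, v) = -5 - d (g(d, v) = d*(-1) - 5 = -d - 5 = -5 - d)
q = -10 (q = -3 + (-5 - 1*2) = -3 + (-5 - 2) = -3 - 7 = -10)
q² = (-10)² = 100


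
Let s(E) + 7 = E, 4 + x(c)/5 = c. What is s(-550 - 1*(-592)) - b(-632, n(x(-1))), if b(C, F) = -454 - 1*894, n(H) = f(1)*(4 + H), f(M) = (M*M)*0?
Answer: 1383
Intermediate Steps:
x(c) = -20 + 5*c
f(M) = 0 (f(M) = M²*0 = 0)
n(H) = 0 (n(H) = 0*(4 + H) = 0)
s(E) = -7 + E
b(C, F) = -1348 (b(C, F) = -454 - 894 = -1348)
s(-550 - 1*(-592)) - b(-632, n(x(-1))) = (-7 + (-550 - 1*(-592))) - 1*(-1348) = (-7 + (-550 + 592)) + 1348 = (-7 + 42) + 1348 = 35 + 1348 = 1383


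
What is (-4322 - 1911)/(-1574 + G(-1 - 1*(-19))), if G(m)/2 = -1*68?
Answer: 6233/1710 ≈ 3.6450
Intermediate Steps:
G(m) = -136 (G(m) = 2*(-1*68) = 2*(-68) = -136)
(-4322 - 1911)/(-1574 + G(-1 - 1*(-19))) = (-4322 - 1911)/(-1574 - 136) = -6233/(-1710) = -6233*(-1/1710) = 6233/1710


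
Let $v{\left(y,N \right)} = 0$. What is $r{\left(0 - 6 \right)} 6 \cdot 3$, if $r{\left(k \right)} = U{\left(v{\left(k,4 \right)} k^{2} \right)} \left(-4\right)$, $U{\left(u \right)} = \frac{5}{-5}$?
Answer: $72$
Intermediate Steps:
$U{\left(u \right)} = -1$ ($U{\left(u \right)} = 5 \left(- \frac{1}{5}\right) = -1$)
$r{\left(k \right)} = 4$ ($r{\left(k \right)} = \left(-1\right) \left(-4\right) = 4$)
$r{\left(0 - 6 \right)} 6 \cdot 3 = 4 \cdot 6 \cdot 3 = 24 \cdot 3 = 72$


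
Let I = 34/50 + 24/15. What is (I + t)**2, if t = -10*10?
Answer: 5968249/625 ≈ 9549.2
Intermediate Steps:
I = 57/25 (I = 34*(1/50) + 24*(1/15) = 17/25 + 8/5 = 57/25 ≈ 2.2800)
t = -100
(I + t)**2 = (57/25 - 100)**2 = (-2443/25)**2 = 5968249/625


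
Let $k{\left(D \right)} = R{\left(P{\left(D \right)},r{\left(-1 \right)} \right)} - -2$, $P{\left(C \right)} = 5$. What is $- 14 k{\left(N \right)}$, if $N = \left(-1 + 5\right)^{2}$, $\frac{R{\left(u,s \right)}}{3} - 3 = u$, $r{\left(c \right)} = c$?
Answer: $-364$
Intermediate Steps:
$R{\left(u,s \right)} = 9 + 3 u$
$N = 16$ ($N = 4^{2} = 16$)
$k{\left(D \right)} = 26$ ($k{\left(D \right)} = \left(9 + 3 \cdot 5\right) - -2 = \left(9 + 15\right) + 2 = 24 + 2 = 26$)
$- 14 k{\left(N \right)} = \left(-14\right) 26 = -364$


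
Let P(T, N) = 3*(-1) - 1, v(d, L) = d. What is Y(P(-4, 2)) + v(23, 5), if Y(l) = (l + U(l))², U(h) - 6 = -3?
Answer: 24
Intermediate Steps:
U(h) = 3 (U(h) = 6 - 3 = 3)
P(T, N) = -4 (P(T, N) = -3 - 1 = -4)
Y(l) = (3 + l)² (Y(l) = (l + 3)² = (3 + l)²)
Y(P(-4, 2)) + v(23, 5) = (3 - 4)² + 23 = (-1)² + 23 = 1 + 23 = 24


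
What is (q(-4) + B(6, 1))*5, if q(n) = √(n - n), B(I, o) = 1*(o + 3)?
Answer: 20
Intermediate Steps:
B(I, o) = 3 + o (B(I, o) = 1*(3 + o) = 3 + o)
q(n) = 0 (q(n) = √0 = 0)
(q(-4) + B(6, 1))*5 = (0 + (3 + 1))*5 = (0 + 4)*5 = 4*5 = 20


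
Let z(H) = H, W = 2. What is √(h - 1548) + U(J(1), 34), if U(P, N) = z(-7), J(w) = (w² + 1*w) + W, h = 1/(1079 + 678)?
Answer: -7 + I*√4778750095/1757 ≈ -7.0 + 39.345*I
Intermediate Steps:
h = 1/1757 ≈ 0.00056915
J(w) = 2 + w + w² (J(w) = (w² + 1*w) + 2 = (w² + w) + 2 = (w + w²) + 2 = 2 + w + w²)
U(P, N) = -7
√(h - 1548) + U(J(1), 34) = √(1/1757 - 1548) - 7 = √(-2719835/1757) - 7 = I*√4778750095/1757 - 7 = -7 + I*√4778750095/1757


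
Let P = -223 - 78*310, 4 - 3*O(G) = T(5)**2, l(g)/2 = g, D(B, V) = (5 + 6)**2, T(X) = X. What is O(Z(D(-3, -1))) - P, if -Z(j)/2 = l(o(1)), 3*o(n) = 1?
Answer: 24396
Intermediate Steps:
o(n) = 1/3 (o(n) = (1/3)*1 = 1/3)
D(B, V) = 121 (D(B, V) = 11**2 = 121)
l(g) = 2*g
Z(j) = -4/3
O(G) = -7 (O(G) = 4/3 - 1/3*5**2 = 4/3 - 1/3*25 = 4/3 - 25/3 = -7)
P = -24403 (P = -223 - 24180 = -24403)
O(Z(D(-3, -1))) - P = -7 - 1*(-24403) = -7 + 24403 = 24396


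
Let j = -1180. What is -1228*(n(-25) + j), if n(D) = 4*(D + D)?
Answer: 1694640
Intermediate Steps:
n(D) = 8*D (n(D) = 4*(2*D) = 8*D)
-1228*(n(-25) + j) = -1228*(8*(-25) - 1180) = -1228*(-200 - 1180) = -1228*(-1380) = 1694640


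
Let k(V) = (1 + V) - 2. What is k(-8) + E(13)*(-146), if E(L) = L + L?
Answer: -3805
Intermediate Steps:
E(L) = 2*L
k(V) = -1 + V
k(-8) + E(13)*(-146) = (-1 - 8) + (2*13)*(-146) = -9 + 26*(-146) = -9 - 3796 = -3805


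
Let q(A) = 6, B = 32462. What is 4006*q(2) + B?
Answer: 56498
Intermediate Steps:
4006*q(2) + B = 4006*6 + 32462 = 24036 + 32462 = 56498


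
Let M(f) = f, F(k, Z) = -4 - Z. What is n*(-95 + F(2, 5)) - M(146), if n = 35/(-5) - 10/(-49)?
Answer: 27478/49 ≈ 560.78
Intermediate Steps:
n = -333/49 (n = 35*(-⅕) - 10*(-1/49) = -7 + 10/49 = -333/49 ≈ -6.7959)
n*(-95 + F(2, 5)) - M(146) = -333*(-95 + (-4 - 1*5))/49 - 1*146 = -333*(-95 + (-4 - 5))/49 - 146 = -333*(-95 - 9)/49 - 146 = -333/49*(-104) - 146 = 34632/49 - 146 = 27478/49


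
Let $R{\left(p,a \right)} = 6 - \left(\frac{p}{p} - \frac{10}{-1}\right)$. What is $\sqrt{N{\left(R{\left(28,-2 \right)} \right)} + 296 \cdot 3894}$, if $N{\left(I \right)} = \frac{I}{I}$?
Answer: $5 \sqrt{46105} \approx 1073.6$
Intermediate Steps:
$R{\left(p,a \right)} = -5$ ($R{\left(p,a \right)} = 6 - \left(1 - -10\right) = 6 - \left(1 + 10\right) = 6 - 11 = -5$)
$N{\left(I \right)} = 1$
$\sqrt{N{\left(R{\left(28,-2 \right)} \right)} + 296 \cdot 3894} = \sqrt{1 + 296 \cdot 3894} = \sqrt{1 + 1152624} = \sqrt{1152625} = 5 \sqrt{46105}$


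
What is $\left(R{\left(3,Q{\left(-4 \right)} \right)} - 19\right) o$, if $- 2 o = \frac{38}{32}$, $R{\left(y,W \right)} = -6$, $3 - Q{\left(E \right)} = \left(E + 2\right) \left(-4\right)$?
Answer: $\frac{475}{32} \approx 14.844$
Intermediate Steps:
$Q{\left(E \right)} = 11 + 4 E$ ($Q{\left(E \right)} = 3 - \left(E + 2\right) \left(-4\right) = 3 - \left(2 + E\right) \left(-4\right) = 3 - \left(-8 - 4 E\right) = 3 + \left(8 + 4 E\right) = 11 + 4 E$)
$o = - \frac{19}{32}$ ($o = - \frac{38 \cdot \frac{1}{32}}{2} = \left(- \frac{1}{2}\right) \frac{19}{16} = - \frac{19}{32} \approx -0.59375$)
$\left(R{\left(3,Q{\left(-4 \right)} \right)} - 19\right) o = \left(-6 - 19\right) \left(- \frac{19}{32}\right) = \left(-25\right) \left(- \frac{19}{32}\right) = \frac{475}{32}$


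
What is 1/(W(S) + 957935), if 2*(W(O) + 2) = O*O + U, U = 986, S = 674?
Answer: 1/1185564 ≈ 8.4348e-7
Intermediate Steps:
W(O) = 491 + O²/2 (W(O) = -2 + (O*O + 986)/2 = -2 + (O² + 986)/2 = -2 + (986 + O²)/2 = -2 + (493 + O²/2) = 491 + O²/2)
1/(W(S) + 957935) = 1/((491 + (½)*674²) + 957935) = 1/((491 + (½)*454276) + 957935) = 1/((491 + 227138) + 957935) = 1/(227629 + 957935) = 1/1185564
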